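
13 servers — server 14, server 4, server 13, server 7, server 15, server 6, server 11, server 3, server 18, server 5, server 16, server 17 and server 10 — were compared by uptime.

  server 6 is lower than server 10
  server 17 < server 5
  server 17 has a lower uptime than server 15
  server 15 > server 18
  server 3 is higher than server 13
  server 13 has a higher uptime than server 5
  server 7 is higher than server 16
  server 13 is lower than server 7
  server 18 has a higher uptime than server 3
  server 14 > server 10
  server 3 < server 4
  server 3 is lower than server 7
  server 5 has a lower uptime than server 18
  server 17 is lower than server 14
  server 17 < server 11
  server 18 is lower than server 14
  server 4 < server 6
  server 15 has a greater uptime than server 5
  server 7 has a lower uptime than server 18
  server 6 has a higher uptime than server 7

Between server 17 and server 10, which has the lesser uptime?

Chaining the given relations: server 17 < server 5 < server 13 < server 3 < server 4 < server 6 < server 10.
So server 17 < server 10; server 17 is the lower of the two.

server 17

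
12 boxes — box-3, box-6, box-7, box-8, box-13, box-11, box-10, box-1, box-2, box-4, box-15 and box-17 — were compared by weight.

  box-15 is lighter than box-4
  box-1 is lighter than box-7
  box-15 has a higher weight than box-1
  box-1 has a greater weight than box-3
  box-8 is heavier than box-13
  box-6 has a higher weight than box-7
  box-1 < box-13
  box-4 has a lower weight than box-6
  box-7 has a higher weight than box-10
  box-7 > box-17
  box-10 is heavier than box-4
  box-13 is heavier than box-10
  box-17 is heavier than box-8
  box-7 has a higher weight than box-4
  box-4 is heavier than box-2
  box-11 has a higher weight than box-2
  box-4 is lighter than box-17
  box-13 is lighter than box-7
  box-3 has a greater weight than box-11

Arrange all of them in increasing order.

The consecutive links are each given: box-2 < box-11; box-11 < box-3; box-3 < box-1; box-1 < box-15; box-15 < box-4; box-4 < box-10; box-10 < box-13; box-13 < box-8; box-8 < box-17; box-17 < box-7; box-7 < box-6.

box-2 < box-11 < box-3 < box-1 < box-15 < box-4 < box-10 < box-13 < box-8 < box-17 < box-7 < box-6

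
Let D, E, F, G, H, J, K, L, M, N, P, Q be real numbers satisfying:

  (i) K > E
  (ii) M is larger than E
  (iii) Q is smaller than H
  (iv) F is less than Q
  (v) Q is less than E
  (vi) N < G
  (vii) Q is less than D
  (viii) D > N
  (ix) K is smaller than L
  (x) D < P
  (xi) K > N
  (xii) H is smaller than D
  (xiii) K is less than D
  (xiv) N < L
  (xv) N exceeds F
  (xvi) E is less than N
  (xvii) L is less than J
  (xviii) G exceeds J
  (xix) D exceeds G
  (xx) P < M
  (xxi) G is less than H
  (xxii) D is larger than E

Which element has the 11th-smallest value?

Piecing the relations together gives one ordering: F < Q < E < N < K < L < J < G < H < D < P < M.
Counting 11 from the smallest end gives P.

P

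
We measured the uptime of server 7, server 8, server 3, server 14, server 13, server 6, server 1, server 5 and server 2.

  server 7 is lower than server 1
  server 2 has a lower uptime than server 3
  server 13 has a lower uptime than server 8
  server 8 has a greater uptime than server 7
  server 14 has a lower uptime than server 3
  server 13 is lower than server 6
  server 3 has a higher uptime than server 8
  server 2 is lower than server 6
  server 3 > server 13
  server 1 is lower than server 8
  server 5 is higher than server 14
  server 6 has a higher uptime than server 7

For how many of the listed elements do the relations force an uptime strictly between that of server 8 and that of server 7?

The relations place server 7 below server 8. An element lies strictly between them when it is forced above server 7 and also forced below server 8.
Above server 7: {server 1, server 6, server 3}. Below server 8: {server 1, server 13}.
Intersection: {server 1} — 1.

1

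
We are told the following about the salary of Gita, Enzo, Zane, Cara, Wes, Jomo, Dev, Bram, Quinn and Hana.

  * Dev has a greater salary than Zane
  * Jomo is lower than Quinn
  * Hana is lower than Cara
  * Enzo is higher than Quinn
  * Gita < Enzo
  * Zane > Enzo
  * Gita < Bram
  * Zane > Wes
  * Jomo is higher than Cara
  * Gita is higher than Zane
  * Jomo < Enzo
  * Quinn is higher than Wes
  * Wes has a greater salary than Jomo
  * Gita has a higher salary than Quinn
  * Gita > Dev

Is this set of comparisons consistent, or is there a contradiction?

inconsistent

We have Gita < Enzo stated directly, yet also Enzo < Zane < Dev < Gita by chaining the others — so Enzo < Gita. Contradiction.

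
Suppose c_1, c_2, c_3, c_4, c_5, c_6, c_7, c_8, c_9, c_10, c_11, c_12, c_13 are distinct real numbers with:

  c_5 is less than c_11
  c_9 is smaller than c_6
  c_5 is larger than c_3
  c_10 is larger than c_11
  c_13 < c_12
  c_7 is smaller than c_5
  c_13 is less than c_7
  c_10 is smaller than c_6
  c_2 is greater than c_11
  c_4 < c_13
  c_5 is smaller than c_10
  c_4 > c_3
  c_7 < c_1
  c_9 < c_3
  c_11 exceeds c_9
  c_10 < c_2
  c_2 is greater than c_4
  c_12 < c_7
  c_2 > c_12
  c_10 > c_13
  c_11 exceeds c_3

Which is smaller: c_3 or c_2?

c_3 < c_4 and c_4 < c_13 give c_3 < c_13.
With c_13 < c_12: c_3 < c_4 < c_13 < c_12.
Then c_12 < c_7 extends the chain to c_7.
With c_7 < c_5: c_3 < c_4 < c_13 < c_12 < c_7 < c_5.
Then c_5 < c_11 extends the chain to c_11.
With c_11 < c_10: c_3 < c_4 < c_13 < c_12 < c_7 < c_5 < c_11 < c_10.
Then c_10 < c_2 extends the chain to c_2.
So c_3 < c_2; c_3 is the smaller of the two.

c_3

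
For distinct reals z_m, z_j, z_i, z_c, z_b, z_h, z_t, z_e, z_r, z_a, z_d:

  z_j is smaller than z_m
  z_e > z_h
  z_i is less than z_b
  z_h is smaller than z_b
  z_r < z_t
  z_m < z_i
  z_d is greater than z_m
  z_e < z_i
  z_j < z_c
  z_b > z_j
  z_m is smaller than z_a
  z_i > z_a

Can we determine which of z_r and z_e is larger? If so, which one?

undetermined

Following every chain through z_e: above z_e we get z_i, z_b; below z_e we get z_h.
z_r is not reached, and no chain runs the other way from z_r to z_e.
So the given relations leave the order of z_e and z_r undetermined.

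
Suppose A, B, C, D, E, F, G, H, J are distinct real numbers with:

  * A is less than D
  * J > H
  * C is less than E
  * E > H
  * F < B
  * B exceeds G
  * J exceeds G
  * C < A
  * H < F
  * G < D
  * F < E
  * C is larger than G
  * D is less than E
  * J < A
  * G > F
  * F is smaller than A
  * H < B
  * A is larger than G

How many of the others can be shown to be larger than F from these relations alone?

The elements the relations force above F are G, B, J, C, A, D, E — no chain reaches any other.
That is 7.

7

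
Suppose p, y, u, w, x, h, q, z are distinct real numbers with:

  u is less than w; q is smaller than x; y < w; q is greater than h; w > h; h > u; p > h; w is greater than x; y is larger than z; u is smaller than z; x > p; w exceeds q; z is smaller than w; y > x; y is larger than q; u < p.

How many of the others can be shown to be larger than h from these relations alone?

5

From h the given relations immediately reach p, q, w.
From those, x, y — 5 in total.
Nothing else is reachable above h; 5 in all.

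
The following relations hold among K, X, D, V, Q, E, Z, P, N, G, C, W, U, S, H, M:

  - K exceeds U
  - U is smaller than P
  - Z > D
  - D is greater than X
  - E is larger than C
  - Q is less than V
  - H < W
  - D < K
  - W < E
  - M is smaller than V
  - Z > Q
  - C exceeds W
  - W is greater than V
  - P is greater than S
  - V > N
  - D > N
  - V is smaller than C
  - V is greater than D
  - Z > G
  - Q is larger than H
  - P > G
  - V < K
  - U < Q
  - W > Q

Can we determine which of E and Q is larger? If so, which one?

E

Following the relations from Q: Q < V < W < C < E.
So E is larger.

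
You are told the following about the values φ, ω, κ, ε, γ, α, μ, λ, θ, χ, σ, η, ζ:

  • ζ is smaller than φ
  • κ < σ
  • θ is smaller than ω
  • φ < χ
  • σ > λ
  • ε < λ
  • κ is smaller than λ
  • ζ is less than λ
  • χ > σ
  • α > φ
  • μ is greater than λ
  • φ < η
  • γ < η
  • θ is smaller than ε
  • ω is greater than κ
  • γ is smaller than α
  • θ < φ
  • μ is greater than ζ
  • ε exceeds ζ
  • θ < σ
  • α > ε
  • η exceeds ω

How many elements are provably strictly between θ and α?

Chaining upward from θ reaches: φ, ε, λ, σ, ω, μ, χ, η.
Chaining downward from α reaches: ζ, φ, ε, γ.
Strictly between θ and α are those in both lists: φ, ε — 2 elements.

2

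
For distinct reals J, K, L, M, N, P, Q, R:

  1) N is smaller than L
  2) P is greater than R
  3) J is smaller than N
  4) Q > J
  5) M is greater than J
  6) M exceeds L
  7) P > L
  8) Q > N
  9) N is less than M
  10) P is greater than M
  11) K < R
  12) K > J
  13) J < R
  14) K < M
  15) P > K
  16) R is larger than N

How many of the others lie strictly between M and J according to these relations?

The relations place J below M. An element lies strictly between them when it is forced above J and also forced below M.
Above J: {K, N, R, L, Q, P}. Below M: {K, N, L}.
Intersection: {K, N, L} — 3.

3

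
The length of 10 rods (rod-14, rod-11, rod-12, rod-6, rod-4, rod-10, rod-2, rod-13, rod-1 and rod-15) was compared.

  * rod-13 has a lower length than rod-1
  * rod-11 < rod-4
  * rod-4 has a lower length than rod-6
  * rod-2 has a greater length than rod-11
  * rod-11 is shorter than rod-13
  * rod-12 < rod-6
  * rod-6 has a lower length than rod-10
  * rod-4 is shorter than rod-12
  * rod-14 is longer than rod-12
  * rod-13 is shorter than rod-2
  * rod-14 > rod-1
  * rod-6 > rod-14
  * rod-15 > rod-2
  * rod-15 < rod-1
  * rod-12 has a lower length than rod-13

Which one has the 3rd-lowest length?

Piecing the relations together gives one ordering: rod-11 < rod-4 < rod-12 < rod-13 < rod-2 < rod-15 < rod-1 < rod-14 < rod-6 < rod-10.
Counting 3 from the smallest end gives rod-12.

rod-12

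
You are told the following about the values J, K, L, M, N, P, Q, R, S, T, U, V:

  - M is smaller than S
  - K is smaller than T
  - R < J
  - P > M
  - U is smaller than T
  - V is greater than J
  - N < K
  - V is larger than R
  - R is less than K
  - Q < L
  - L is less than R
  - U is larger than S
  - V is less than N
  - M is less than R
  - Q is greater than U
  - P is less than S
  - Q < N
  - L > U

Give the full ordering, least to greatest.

M < P < S < U < Q < L < R < J < V < N < K < T

The consecutive links are each given: M < P; P < S; S < U; U < Q; Q < L; L < R; R < J; J < V; V < N; N < K; K < T.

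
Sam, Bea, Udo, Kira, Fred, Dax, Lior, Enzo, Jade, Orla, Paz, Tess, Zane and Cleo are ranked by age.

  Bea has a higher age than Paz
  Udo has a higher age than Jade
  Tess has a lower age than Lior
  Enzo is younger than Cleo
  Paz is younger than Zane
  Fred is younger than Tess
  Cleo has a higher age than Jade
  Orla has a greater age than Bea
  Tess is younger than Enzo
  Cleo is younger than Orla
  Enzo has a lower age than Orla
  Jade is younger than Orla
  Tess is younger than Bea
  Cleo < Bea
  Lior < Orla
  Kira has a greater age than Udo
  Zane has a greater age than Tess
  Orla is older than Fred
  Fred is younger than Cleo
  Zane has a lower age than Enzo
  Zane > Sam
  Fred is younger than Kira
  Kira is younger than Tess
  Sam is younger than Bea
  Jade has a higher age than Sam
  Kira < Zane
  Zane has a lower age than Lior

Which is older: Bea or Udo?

Bea

Chaining the given relations: Udo < Kira < Tess < Zane < Enzo < Cleo < Bea.
So Udo < Bea; Bea is the older of the two.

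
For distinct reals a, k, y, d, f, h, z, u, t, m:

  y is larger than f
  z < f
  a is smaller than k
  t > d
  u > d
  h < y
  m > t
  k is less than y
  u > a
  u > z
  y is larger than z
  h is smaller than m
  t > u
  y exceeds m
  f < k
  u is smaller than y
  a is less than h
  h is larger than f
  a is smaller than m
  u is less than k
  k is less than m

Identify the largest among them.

Chaining downward from y: directly below it, z, f, u, h, k, m; then a, d, t.
That covers every other element, and nothing is given above y, so y is the largest.

y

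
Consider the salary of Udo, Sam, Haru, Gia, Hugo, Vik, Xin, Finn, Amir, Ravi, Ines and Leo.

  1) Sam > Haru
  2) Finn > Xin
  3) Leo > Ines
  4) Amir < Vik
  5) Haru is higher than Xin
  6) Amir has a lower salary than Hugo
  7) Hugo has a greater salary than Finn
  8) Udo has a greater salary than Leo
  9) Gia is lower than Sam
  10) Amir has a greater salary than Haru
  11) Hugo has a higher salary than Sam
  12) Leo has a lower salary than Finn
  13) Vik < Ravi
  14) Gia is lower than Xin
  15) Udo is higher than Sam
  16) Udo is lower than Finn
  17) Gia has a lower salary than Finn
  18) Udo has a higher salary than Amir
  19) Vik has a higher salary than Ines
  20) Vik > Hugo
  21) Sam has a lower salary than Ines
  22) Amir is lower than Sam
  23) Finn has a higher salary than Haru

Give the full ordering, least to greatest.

Gia < Xin < Haru < Amir < Sam < Ines < Leo < Udo < Finn < Hugo < Vik < Ravi

The consecutive links are each given: Gia < Xin; Xin < Haru; Haru < Amir; Amir < Sam; Sam < Ines; Ines < Leo; Leo < Udo; Udo < Finn; Finn < Hugo; Hugo < Vik; Vik < Ravi.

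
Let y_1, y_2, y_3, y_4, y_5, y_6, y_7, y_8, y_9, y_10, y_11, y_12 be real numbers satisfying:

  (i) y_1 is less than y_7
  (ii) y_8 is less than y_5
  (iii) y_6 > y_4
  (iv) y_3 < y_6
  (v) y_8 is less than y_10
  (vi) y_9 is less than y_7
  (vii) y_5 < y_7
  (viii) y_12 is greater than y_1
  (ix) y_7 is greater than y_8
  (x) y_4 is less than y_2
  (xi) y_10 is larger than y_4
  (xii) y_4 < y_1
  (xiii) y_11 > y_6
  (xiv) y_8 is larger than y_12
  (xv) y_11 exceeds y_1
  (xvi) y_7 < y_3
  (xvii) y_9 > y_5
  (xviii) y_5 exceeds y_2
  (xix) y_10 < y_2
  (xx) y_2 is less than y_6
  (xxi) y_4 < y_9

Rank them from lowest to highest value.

y_4 < y_1 < y_12 < y_8 < y_10 < y_2 < y_5 < y_9 < y_7 < y_3 < y_6 < y_11

Each adjacent pair is fixed by a given relation: y_4 < y_1; y_1 < y_12; y_12 < y_8; y_8 < y_10; y_10 < y_2; y_2 < y_5; y_5 < y_9; y_9 < y_7; y_7 < y_3; y_3 < y_6; y_6 < y_11. Chaining them end to end gives the full order.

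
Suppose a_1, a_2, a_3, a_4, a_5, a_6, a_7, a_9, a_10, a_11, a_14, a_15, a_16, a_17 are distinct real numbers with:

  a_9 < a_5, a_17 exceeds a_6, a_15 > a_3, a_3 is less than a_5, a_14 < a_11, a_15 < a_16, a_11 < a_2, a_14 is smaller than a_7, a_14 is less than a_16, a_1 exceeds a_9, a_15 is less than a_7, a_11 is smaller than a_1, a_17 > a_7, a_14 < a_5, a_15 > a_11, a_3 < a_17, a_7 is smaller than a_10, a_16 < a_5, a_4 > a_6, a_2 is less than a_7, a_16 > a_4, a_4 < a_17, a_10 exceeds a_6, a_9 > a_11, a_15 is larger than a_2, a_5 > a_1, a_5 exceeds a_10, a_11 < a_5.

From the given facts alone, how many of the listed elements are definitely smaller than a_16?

From a_16 the given relations immediately reach a_14, a_4, a_15.
From those, a_6, a_11, a_2, a_3 — 7 in total.
No other element is forced below a_16 by the given relations, so the count is 7.

7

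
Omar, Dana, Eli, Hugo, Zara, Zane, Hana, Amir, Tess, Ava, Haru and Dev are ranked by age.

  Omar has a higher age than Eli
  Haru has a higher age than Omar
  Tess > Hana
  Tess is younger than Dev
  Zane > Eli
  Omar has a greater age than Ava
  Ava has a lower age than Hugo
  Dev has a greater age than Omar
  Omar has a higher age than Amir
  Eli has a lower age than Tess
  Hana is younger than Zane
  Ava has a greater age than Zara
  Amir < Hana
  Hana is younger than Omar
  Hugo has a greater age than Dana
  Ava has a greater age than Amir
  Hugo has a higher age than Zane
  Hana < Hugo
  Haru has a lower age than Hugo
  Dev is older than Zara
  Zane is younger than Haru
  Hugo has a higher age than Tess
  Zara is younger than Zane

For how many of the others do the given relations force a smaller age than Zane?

4

From Zane the given relations immediately reach Zara, Eli, Hana.
From those, Amir — 4 in total.
No other element is forced below Zane by the given relations, so the count is 4.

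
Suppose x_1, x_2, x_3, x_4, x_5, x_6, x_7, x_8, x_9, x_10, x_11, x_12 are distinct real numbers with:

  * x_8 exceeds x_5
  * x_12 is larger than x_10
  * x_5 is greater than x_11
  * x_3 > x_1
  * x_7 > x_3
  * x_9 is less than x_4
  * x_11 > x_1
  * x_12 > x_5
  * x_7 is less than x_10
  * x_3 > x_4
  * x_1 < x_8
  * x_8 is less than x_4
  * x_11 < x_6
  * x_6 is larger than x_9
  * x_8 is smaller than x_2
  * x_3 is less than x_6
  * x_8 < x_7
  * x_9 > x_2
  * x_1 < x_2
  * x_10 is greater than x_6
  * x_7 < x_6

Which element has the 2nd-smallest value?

x_11

Chaining the given pairs: x_1 < x_11 < x_5 < x_8 < x_2 < x_9 < x_4 < x_3 < x_7 < x_6 < x_10 < x_12.
Counting 2 from the smallest end gives x_11.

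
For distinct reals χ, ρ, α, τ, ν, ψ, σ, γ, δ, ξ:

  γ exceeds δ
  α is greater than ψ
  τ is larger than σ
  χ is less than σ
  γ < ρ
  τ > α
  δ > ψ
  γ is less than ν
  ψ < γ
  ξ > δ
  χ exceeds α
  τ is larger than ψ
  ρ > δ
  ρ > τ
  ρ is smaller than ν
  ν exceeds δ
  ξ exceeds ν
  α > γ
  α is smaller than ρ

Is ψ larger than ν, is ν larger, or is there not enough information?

ν

ψ < δ and δ < γ give ψ < γ.
Then γ < α extends the chain to α.
Then α < χ extends the chain to χ.
With χ < σ: ψ < δ < γ < α < χ < σ.
Then σ < τ extends the chain to τ.
Then τ < ρ extends the chain to ρ.
With ρ < ν: ψ < δ < γ < α < χ < σ < τ < ρ < ν.
So ν is larger.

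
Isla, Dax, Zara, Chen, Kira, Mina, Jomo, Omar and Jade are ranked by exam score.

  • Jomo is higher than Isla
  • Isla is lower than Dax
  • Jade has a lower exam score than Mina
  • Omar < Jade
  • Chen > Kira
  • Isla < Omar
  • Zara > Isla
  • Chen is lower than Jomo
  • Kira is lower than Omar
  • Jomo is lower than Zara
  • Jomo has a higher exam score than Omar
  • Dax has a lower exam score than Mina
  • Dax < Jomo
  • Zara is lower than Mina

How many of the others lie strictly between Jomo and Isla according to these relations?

The relations place Isla below Jomo. An element lies strictly between them when it is forced above Isla and also forced below Jomo.
Above Isla: {Dax, Omar, Jade, Zara, Mina}. Below Jomo: {Kira, Dax, Omar, Chen}.
Intersection: {Dax, Omar} — 2.

2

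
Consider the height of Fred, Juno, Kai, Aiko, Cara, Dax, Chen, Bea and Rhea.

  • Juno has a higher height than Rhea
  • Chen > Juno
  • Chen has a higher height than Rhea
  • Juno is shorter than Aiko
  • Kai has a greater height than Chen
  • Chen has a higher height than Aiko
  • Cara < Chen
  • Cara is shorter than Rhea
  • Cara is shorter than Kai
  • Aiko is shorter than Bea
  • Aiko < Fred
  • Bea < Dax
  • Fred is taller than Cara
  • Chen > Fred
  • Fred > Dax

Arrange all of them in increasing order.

Cara < Rhea < Juno < Aiko < Bea < Dax < Fred < Chen < Kai

The consecutive links are each given: Cara < Rhea; Rhea < Juno; Juno < Aiko; Aiko < Bea; Bea < Dax; Dax < Fred; Fred < Chen; Chen < Kai.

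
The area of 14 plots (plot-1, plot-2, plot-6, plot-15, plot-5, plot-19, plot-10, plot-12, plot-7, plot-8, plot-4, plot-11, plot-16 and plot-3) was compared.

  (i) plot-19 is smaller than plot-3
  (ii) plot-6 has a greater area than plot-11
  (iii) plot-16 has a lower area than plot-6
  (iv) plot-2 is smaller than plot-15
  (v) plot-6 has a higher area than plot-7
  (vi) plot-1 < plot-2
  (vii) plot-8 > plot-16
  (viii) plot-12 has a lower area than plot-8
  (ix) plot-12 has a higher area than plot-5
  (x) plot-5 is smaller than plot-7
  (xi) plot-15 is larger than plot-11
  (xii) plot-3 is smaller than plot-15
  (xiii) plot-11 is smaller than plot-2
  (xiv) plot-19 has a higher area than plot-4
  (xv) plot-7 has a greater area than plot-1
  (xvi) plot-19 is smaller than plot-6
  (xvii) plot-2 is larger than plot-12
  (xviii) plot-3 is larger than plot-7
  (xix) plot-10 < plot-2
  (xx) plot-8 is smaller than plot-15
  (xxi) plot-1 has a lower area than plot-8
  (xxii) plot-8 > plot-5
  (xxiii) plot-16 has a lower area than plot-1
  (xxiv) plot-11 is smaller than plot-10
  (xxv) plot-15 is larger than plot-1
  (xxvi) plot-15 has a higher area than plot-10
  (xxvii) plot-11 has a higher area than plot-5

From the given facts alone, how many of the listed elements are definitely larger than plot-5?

9

Directly above plot-5: plot-11, plot-12, plot-8, plot-7.
One step further: plot-10, plot-6, plot-2, plot-3, plot-15 (9 so far).
Nothing else is reachable above plot-5; 9 in all.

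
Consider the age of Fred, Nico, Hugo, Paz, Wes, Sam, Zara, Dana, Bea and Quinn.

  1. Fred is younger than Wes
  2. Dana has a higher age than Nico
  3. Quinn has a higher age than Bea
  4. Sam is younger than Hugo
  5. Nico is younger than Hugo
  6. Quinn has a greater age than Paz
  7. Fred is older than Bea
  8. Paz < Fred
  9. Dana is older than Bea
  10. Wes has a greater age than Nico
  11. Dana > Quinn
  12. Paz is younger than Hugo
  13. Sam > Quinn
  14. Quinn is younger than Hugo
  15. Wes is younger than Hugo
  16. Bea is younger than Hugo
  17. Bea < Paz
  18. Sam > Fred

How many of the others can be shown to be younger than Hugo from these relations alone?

Directly below Hugo: Bea, Nico, Paz, Quinn, Sam, Wes.
One step further: Fred (7 so far).
No other element is forced below Hugo by the given relations, so the count is 7.

7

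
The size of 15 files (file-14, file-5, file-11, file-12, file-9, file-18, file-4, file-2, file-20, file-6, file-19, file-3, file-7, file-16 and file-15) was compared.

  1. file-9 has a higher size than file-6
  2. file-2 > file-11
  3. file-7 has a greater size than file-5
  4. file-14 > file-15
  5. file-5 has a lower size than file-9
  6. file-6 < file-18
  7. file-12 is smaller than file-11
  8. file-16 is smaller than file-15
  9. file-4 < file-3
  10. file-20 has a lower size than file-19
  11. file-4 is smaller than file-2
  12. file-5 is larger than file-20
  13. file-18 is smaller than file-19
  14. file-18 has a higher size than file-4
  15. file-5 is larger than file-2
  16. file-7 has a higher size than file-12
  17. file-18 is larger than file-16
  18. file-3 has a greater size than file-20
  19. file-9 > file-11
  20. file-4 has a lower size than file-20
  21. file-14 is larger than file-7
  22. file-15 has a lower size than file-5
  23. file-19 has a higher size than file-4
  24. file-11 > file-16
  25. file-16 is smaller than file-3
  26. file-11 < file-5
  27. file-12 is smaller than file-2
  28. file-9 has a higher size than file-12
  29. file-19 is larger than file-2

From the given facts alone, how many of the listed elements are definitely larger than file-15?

The elements the relations force above file-15 are file-5, file-7, file-14, file-9 — no chain reaches any other.
That is 4.

4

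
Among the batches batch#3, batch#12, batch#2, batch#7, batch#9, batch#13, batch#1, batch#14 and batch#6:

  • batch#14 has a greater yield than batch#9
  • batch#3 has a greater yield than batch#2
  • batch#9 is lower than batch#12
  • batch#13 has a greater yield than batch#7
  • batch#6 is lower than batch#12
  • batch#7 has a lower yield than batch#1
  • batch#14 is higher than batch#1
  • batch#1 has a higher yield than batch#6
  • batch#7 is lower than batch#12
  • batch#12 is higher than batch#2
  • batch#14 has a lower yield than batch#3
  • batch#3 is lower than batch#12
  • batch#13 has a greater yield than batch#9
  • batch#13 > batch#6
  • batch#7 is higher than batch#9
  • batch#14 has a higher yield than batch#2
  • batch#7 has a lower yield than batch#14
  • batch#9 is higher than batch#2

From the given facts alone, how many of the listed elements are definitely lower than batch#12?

7

The elements the relations force below batch#12 are batch#2, batch#9, batch#6, batch#7, batch#1, batch#14, batch#3 — no chain reaches any other.
That is 7.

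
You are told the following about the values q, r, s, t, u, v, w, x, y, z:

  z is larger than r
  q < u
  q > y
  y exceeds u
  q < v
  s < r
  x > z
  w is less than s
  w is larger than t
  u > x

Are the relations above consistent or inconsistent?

inconsistent

Chaining the given relations yields u < y < q, so u < q. But one relation states q < u. These cannot both hold.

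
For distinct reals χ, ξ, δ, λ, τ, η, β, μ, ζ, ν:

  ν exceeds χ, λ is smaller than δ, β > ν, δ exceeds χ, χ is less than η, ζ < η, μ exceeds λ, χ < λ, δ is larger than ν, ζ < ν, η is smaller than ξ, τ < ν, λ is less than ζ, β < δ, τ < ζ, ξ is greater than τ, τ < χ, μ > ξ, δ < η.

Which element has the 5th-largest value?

β

The consecutive relations fix a unique order: τ < χ < λ < ζ < ν < β < δ < η < ξ < μ.
The 5th largest is β.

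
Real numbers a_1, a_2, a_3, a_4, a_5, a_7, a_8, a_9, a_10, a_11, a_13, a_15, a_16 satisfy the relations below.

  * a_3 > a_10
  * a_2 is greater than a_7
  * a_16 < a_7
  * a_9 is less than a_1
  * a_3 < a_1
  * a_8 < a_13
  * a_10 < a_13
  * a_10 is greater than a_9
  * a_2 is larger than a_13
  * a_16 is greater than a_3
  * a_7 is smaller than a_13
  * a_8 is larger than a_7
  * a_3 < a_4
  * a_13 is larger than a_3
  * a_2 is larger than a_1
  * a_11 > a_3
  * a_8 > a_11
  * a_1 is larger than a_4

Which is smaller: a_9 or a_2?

a_9 < a_10 < a_3 < a_16 < a_7 < a_8 < a_13 < a_2, by transitivity through a_10, a_3, a_16, a_7, a_8, a_13.
So a_9 < a_2; a_9 is the smaller of the two.

a_9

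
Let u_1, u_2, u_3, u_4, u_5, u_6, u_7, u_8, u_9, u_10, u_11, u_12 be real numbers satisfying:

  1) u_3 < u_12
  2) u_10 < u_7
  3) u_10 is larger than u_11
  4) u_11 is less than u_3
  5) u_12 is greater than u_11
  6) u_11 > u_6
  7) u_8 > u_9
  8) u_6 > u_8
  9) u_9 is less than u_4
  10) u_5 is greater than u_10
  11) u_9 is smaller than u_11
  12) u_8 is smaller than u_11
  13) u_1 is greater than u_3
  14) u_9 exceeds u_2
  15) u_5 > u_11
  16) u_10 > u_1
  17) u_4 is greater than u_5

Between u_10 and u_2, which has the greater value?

u_10

Following the relations from u_2: u_2 < u_9 < u_8 < u_6 < u_11 < u_3 < u_1 < u_10.
So u_2 < u_10; u_10 is the larger of the two.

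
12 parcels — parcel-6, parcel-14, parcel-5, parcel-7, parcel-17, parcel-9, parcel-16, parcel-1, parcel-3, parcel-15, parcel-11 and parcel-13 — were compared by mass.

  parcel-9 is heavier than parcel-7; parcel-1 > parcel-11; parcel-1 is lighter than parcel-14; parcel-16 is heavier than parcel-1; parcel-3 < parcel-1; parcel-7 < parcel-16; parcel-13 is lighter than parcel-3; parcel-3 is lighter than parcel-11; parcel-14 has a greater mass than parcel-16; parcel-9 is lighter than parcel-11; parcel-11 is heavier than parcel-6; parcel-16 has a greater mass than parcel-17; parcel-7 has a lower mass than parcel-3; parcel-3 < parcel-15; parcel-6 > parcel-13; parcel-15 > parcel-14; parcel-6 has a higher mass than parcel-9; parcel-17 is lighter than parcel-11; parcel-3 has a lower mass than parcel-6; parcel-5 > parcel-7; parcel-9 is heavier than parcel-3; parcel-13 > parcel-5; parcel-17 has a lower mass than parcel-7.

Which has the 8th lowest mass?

The consecutive relations fix a unique order: parcel-17 < parcel-7 < parcel-5 < parcel-13 < parcel-3 < parcel-9 < parcel-6 < parcel-11 < parcel-1 < parcel-16 < parcel-14 < parcel-15.
The 8th smallest is parcel-11.

parcel-11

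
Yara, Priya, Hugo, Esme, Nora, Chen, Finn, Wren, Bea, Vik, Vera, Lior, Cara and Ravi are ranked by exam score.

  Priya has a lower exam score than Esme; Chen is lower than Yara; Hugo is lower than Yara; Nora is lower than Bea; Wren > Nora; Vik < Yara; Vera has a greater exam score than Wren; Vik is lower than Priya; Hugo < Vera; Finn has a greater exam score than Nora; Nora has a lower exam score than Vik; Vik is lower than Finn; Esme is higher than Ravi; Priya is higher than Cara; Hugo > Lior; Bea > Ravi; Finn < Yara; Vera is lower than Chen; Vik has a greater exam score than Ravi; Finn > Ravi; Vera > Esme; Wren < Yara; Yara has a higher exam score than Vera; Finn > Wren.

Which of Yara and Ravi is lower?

Ravi

The relevant relations are Ravi < Vik; Vik < Priya; Priya < Esme; Esme < Vera; Vera < Chen; Chen < Yara.
Chaining these gives Ravi < Vik < Priya < Esme < Vera < Chen < Yara.
So Ravi < Yara; Ravi is the lower of the two.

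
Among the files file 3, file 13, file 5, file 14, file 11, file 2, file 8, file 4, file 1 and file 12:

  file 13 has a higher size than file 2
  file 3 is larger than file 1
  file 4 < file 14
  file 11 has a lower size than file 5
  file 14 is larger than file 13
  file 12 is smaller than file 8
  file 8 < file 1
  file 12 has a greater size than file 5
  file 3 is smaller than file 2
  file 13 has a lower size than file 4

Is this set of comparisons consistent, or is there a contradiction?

The single ordering file 11 < file 5 < file 12 < file 8 < file 1 < file 3 < file 2 < file 13 < file 4 < file 14 satisfies every listed relation, so no contradiction arises.

consistent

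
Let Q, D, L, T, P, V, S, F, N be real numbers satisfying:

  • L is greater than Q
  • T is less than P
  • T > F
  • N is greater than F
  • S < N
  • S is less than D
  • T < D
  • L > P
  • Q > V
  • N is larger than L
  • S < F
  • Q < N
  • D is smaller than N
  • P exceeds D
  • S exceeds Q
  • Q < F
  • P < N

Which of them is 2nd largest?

L

Chaining the given pairs: V < Q < S < F < T < D < P < L < N.
Counting 2 from the largest end gives L.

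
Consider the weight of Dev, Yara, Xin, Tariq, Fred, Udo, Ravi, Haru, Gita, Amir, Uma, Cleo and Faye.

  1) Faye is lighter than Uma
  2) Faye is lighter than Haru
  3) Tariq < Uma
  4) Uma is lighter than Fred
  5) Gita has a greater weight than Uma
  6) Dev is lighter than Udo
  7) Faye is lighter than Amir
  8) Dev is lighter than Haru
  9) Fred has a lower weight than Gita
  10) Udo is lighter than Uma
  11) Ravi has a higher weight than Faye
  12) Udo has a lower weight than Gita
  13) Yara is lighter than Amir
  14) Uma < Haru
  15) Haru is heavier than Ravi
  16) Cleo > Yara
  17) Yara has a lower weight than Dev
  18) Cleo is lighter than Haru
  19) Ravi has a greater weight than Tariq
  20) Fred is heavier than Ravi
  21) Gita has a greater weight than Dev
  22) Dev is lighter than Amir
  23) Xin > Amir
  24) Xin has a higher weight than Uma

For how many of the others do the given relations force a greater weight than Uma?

4

From Uma the given relations immediately reach Fred, Haru, Gita, Xin.
Nothing else is reachable above Uma; 4 in all.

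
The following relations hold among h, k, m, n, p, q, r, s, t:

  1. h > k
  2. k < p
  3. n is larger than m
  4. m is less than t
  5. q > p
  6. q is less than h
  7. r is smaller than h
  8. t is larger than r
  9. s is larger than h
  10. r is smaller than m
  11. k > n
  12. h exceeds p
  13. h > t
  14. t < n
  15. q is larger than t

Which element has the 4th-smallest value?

Piecing the relations together gives one ordering: r < m < t < n < k < p < q < h < s.
Counting 4 from the smallest end gives n.

n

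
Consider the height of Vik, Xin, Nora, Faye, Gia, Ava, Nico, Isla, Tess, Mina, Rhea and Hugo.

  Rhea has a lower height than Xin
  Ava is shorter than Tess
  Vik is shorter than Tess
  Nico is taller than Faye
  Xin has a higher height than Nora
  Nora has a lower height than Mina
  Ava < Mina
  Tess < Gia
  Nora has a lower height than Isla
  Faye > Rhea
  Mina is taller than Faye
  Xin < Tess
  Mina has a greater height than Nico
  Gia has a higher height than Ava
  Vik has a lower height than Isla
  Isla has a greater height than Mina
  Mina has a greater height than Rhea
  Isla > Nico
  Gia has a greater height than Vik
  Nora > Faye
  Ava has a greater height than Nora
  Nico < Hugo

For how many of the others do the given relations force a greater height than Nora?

6

Directly above Nora: Ava, Xin, Mina, Isla.
One step further: Tess, Gia (6 so far).
No other element is forced above Nora by the given relations, so the count is 6.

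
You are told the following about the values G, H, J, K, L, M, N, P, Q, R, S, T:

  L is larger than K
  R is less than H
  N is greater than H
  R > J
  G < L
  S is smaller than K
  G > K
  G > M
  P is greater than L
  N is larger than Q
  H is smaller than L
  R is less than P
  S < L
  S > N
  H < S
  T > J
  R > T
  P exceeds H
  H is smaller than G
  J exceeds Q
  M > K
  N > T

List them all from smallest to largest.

The consecutive links are each given: Q < J; J < T; T < R; R < H; H < N; N < S; S < K; K < M; M < G; G < L; L < P.

Q < J < T < R < H < N < S < K < M < G < L < P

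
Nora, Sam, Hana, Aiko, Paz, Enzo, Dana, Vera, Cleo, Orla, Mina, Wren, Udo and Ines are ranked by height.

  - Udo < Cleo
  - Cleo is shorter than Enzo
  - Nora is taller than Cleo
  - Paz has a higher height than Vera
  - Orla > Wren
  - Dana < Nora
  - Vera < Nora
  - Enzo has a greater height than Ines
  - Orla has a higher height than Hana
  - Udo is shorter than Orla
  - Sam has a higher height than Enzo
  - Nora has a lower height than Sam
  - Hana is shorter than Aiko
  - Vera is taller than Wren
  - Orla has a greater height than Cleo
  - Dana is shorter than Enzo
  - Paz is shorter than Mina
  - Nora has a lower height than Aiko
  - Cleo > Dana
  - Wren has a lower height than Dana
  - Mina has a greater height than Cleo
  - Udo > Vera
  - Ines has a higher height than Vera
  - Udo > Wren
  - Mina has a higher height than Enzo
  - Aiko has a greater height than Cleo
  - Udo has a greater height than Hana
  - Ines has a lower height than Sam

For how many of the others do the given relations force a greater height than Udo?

7

From Udo the given relations immediately reach Cleo, Orla.
From those, Nora, Enzo, Aiko, Mina — 6 in total.
From those, Sam — 7 in total.
Nothing else is reachable above Udo; 7 in all.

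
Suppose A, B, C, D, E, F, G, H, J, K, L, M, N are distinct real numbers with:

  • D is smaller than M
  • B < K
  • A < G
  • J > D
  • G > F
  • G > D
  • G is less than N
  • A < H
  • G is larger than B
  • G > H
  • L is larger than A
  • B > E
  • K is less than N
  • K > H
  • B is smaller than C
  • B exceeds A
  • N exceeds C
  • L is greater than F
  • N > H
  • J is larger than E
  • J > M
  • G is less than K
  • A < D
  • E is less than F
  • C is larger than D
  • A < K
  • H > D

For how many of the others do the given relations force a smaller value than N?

9

Directly below N: H, G, K, C.
One step further: A, D, F, B (8 so far).
One step further: E (9 so far).
No other element is forced below N by the given relations, so the count is 9.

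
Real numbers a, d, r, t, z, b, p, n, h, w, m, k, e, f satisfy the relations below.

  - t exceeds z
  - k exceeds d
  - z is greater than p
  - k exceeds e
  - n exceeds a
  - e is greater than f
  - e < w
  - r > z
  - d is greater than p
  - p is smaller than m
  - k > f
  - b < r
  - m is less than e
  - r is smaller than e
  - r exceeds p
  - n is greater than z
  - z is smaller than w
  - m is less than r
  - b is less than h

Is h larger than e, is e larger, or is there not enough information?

Following every chain through h: below h we get b.
e is not reached, and no chain runs the other way from e to h.
So the given relations leave the order of h and e undetermined.

undetermined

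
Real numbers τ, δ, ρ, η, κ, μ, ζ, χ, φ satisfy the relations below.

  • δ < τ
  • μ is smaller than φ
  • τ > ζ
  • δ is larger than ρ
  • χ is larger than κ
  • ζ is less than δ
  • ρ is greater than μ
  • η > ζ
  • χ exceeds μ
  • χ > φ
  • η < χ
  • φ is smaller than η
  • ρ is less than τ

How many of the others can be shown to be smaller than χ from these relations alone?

5

The elements the relations force below χ are μ, φ, κ, ζ, η — no chain reaches any other.
That is 5.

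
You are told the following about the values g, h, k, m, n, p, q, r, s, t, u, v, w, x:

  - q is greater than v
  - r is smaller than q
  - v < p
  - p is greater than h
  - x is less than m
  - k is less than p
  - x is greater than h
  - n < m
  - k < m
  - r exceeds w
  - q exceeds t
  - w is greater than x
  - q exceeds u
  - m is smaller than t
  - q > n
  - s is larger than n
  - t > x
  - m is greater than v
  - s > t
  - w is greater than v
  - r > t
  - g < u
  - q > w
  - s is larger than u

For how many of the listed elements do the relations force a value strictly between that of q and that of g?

The relations place g below q. An element lies strictly between them when it is forced above g and also forced below q.
Above g: {u, s}. Below q: {k, h, v, n, x, m, w, t, r, u}.
Intersection: {u} — 1.

1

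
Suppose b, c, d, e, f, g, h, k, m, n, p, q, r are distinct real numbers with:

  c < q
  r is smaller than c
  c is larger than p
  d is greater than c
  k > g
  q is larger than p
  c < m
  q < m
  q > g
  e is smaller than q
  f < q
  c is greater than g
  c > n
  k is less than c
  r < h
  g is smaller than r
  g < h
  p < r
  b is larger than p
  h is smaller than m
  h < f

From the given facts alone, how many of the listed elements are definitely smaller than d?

6

From d the given relations immediately reach c.
From those, p, g, k, n, r — 6 in total.
Nothing else is reachable below d; 6 in all.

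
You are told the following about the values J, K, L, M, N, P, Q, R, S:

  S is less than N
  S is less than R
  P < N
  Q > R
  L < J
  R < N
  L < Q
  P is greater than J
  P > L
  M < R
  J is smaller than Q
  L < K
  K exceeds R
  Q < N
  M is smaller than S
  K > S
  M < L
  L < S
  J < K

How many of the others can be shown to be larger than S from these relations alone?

From S the given relations immediately reach R, K, N.
From those, Q — 4 in total.
Nothing else is reachable above S; 4 in all.

4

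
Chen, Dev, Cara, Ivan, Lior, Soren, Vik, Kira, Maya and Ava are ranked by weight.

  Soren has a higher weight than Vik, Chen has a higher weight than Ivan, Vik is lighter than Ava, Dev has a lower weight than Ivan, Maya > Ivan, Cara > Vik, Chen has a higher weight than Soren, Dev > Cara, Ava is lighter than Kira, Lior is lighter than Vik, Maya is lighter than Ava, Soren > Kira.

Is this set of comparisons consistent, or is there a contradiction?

The single ordering Lior < Vik < Cara < Dev < Ivan < Maya < Ava < Kira < Soren < Chen satisfies every listed relation, so no contradiction arises.

consistent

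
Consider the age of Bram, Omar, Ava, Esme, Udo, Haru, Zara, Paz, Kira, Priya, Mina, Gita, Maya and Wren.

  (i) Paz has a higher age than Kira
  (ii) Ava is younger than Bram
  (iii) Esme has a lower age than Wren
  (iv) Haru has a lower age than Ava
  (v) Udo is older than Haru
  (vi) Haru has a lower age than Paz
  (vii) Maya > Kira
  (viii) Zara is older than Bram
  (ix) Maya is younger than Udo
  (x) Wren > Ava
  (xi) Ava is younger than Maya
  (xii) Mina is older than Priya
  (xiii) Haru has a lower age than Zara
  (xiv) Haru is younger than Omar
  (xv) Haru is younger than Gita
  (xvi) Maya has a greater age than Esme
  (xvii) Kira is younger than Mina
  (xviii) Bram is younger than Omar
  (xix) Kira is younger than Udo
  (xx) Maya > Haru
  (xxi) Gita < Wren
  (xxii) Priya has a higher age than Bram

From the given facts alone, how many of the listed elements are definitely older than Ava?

8

The elements the relations force above Ava are Bram, Priya, Wren, Mina, Maya, Udo, Zara, Omar — no chain reaches any other.
That is 8.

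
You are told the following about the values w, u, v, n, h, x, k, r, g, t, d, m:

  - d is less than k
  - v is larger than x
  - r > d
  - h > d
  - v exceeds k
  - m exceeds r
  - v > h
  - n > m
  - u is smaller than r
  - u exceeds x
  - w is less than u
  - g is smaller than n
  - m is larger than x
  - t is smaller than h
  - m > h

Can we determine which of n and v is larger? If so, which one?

undetermined

Following every chain through n: below n we get d, g, x, w, u, t, h, r, m.
v is not reached, and no chain runs the other way from v to n.
So the given relations leave the order of n and v undetermined.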